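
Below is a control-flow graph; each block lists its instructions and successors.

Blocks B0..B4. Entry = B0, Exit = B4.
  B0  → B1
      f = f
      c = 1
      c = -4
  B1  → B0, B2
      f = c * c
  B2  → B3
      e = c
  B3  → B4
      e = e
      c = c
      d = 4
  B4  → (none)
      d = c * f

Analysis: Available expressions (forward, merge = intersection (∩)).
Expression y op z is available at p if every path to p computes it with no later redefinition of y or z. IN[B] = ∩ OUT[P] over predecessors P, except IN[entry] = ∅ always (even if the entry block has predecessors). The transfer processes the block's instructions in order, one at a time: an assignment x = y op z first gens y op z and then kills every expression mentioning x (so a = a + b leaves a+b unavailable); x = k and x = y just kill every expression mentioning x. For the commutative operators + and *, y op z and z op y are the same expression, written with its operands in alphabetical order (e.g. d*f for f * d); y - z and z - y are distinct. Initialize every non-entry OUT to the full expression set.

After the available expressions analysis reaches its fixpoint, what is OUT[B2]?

Answer: {c*c}

Derivation:
Converged values:
  B0:  IN={}  OUT={}
  B1:  IN={}  OUT={c*c}
  B2:  IN={c*c}  OUT={c*c}
  B3:  IN={c*c}  OUT={}
  B4:  IN={}  OUT={c*f}

Merge at B2: IN[B2] = OUT[B1] = {c*c}
Applying B2's transfer function to that IN value gives OUT[B2] (row B2 above).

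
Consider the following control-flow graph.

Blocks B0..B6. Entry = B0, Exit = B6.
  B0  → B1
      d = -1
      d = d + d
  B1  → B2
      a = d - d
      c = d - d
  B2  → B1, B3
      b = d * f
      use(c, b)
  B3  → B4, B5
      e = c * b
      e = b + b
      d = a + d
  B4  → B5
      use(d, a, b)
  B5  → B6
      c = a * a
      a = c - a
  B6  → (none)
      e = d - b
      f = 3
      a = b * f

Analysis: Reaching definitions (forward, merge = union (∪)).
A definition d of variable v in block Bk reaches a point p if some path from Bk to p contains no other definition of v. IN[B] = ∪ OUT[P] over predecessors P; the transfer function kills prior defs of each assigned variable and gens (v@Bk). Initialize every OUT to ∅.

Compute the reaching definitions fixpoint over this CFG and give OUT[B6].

Per-block solution:
  B0:   IN={}   OUT={d@B0}
  B1:   IN={a@B1, b@B2, c@B1, d@B0}   OUT={a@B1, b@B2, c@B1, d@B0}
  B2:   IN={a@B1, b@B2, c@B1, d@B0}   OUT={a@B1, b@B2, c@B1, d@B0}
  B3:   IN={a@B1, b@B2, c@B1, d@B0}   OUT={a@B1, b@B2, c@B1, d@B3, e@B3}
  B4:   IN={a@B1, b@B2, c@B1, d@B3, e@B3}   OUT={a@B1, b@B2, c@B1, d@B3, e@B3}
  B5:   IN={a@B1, b@B2, c@B1, d@B3, e@B3}   OUT={a@B5, b@B2, c@B5, d@B3, e@B3}
  B6:   IN={a@B5, b@B2, c@B5, d@B3, e@B3}   OUT={a@B6, b@B2, c@B5, d@B3, e@B6, f@B6}

Merge at B6: IN[B6] = OUT[B5] = {a@B5, b@B2, c@B5, d@B3, e@B3}
Applying B6's transfer function to that IN value gives OUT[B6] (row B6 above).

Answer: {a@B6, b@B2, c@B5, d@B3, e@B6, f@B6}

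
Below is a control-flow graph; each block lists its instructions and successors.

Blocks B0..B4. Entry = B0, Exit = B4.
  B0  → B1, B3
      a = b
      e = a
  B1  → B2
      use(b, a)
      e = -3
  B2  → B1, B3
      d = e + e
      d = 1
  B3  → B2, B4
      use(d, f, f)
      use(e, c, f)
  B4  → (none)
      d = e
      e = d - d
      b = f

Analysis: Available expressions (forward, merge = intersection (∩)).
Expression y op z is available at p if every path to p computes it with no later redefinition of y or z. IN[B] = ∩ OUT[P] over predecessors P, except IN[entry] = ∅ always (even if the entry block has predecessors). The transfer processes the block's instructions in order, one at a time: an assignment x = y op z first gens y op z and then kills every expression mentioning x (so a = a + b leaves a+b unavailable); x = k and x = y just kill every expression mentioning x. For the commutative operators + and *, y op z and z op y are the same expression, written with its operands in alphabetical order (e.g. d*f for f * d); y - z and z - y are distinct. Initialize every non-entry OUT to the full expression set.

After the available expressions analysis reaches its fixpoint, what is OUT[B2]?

Fixpoint table:
  B0:   IN={}   OUT={}
  B1:   IN={}   OUT={}
  B2:   IN={}   OUT={e+e}
  B3:   IN={}   OUT={}
  B4:   IN={}   OUT={d-d}

Merge at B2: IN[B2] = OUT[B1] ∩ OUT[B3] = {}
Applying B2's transfer function to that IN value gives OUT[B2] (row B2 above).

Answer: {e+e}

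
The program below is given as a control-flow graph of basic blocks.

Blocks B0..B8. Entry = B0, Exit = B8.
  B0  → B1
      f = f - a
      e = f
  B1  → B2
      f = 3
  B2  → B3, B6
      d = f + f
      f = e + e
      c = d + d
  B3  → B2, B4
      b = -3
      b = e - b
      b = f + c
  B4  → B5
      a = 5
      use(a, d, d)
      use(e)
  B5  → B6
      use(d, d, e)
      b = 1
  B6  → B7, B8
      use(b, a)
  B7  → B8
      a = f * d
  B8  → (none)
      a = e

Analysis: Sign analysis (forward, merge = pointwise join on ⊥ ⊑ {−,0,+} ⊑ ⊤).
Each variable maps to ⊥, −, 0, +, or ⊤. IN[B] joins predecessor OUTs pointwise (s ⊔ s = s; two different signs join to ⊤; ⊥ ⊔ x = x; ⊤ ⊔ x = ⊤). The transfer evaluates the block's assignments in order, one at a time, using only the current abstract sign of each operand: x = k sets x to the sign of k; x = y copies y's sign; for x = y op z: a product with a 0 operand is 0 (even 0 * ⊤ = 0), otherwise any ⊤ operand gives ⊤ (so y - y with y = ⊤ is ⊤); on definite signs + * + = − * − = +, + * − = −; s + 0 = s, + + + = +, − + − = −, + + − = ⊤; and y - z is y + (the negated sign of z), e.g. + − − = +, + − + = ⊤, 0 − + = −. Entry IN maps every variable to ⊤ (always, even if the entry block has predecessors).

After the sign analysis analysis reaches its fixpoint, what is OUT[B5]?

Per-block solution:
  B0: | IN=(all ⊤) | OUT=(all ⊤)
  B1: | IN=(all ⊤) | OUT={f:+; rest ⊤}
  B2: | IN=(all ⊤) | OUT=(all ⊤)
  B3: | IN=(all ⊤) | OUT=(all ⊤)
  B4: | IN=(all ⊤) | OUT={a:+; rest ⊤}
  B5: | IN={a:+; rest ⊤} | OUT={a:+, b:+; rest ⊤}
  B6: | IN=(all ⊤) | OUT=(all ⊤)
  B7: | IN=(all ⊤) | OUT=(all ⊤)
  B8: | IN=(all ⊤) | OUT=(all ⊤)

Merge at B5: IN[B5] = OUT[B4] = {a: +, b: ⊤, c: ⊤, d: ⊤, e: ⊤, f: ⊤}
Applying B5's transfer function to that IN value gives OUT[B5] (row B5 above).

Answer: {a: +, b: +, c: ⊤, d: ⊤, e: ⊤, f: ⊤}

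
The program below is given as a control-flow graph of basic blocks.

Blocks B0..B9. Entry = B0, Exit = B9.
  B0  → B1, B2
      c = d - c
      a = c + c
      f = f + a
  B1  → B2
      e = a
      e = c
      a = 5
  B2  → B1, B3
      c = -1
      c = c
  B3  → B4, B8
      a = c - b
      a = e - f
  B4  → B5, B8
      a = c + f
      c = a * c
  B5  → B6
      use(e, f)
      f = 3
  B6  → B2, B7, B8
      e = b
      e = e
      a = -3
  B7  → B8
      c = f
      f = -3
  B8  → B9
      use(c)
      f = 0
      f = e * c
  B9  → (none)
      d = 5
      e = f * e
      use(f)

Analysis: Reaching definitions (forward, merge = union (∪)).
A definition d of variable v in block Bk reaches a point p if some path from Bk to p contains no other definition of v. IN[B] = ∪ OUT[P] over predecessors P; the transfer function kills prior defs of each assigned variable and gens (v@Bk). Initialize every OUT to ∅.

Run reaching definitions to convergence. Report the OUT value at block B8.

Converged values:
  B0: | IN={} | OUT={a@B0, c@B0, f@B0}
  B1: | IN={a@B0, a@B1, a@B6, c@B0, c@B2, e@B1, e@B6, f@B0, f@B5} | OUT={a@B1, c@B0, c@B2, e@B1, f@B0, f@B5}
  B2: | IN={a@B0, a@B1, a@B6, c@B0, c@B2, c@B4, e@B1, e@B6, f@B0, f@B5} | OUT={a@B0, a@B1, a@B6, c@B2, e@B1, e@B6, f@B0, f@B5}
  B3: | IN={a@B0, a@B1, a@B6, c@B2, e@B1, e@B6, f@B0, f@B5} | OUT={a@B3, c@B2, e@B1, e@B6, f@B0, f@B5}
  B4: | IN={a@B3, c@B2, e@B1, e@B6, f@B0, f@B5} | OUT={a@B4, c@B4, e@B1, e@B6, f@B0, f@B5}
  B5: | IN={a@B4, c@B4, e@B1, e@B6, f@B0, f@B5} | OUT={a@B4, c@B4, e@B1, e@B6, f@B5}
  B6: | IN={a@B4, c@B4, e@B1, e@B6, f@B5} | OUT={a@B6, c@B4, e@B6, f@B5}
  B7: | IN={a@B6, c@B4, e@B6, f@B5} | OUT={a@B6, c@B7, e@B6, f@B7}
  B8: | IN={a@B3, a@B4, a@B6, c@B2, c@B4, c@B7, e@B1, e@B6, f@B0, f@B5, f@B7} | OUT={a@B3, a@B4, a@B6, c@B2, c@B4, c@B7, e@B1, e@B6, f@B8}
  B9: | IN={a@B3, a@B4, a@B6, c@B2, c@B4, c@B7, e@B1, e@B6, f@B8} | OUT={a@B3, a@B4, a@B6, c@B2, c@B4, c@B7, d@B9, e@B9, f@B8}

Merge at B8: IN[B8] = OUT[B3] ⊔ OUT[B4] ⊔ OUT[B6] ⊔ OUT[B7] = {a@B3, a@B4, a@B6, c@B2, c@B4, c@B7, e@B1, e@B6, f@B0, f@B5, f@B7}
Applying B8's transfer function to that IN value gives OUT[B8] (row B8 above).

Answer: {a@B3, a@B4, a@B6, c@B2, c@B4, c@B7, e@B1, e@B6, f@B8}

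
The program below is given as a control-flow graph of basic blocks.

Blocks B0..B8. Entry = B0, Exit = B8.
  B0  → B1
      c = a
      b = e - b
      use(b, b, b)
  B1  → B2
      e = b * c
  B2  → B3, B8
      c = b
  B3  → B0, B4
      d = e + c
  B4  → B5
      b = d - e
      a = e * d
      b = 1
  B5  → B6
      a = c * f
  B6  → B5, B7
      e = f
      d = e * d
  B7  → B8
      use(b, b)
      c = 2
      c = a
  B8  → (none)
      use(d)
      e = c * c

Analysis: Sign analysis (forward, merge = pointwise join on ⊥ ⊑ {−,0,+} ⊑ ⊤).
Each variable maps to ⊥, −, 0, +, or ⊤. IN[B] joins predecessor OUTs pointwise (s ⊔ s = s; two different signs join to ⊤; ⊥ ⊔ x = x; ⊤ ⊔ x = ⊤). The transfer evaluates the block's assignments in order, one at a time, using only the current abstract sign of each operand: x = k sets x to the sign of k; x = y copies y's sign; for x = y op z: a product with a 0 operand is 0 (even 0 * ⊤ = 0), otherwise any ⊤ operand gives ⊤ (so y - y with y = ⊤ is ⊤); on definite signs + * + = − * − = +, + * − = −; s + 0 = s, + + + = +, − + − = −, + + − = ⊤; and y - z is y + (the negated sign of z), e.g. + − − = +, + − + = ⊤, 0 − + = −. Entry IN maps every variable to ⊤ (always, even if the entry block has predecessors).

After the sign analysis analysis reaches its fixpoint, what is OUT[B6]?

Converged values:
  B0:  IN=(all ⊤)  OUT=(all ⊤)
  B1:  IN=(all ⊤)  OUT=(all ⊤)
  B2:  IN=(all ⊤)  OUT=(all ⊤)
  B3:  IN=(all ⊤)  OUT=(all ⊤)
  B4:  IN=(all ⊤)  OUT={b:+; rest ⊤}
  B5:  IN={b:+; rest ⊤}  OUT={b:+; rest ⊤}
  B6:  IN={b:+; rest ⊤}  OUT={b:+; rest ⊤}
  B7:  IN={b:+; rest ⊤}  OUT={b:+; rest ⊤}
  B8:  IN=(all ⊤)  OUT=(all ⊤)

Merge at B6: IN[B6] = OUT[B5] = {a: ⊤, b: +, c: ⊤, d: ⊤, e: ⊤, f: ⊤}
Applying B6's transfer function to that IN value gives OUT[B6] (row B6 above).

Answer: {a: ⊤, b: +, c: ⊤, d: ⊤, e: ⊤, f: ⊤}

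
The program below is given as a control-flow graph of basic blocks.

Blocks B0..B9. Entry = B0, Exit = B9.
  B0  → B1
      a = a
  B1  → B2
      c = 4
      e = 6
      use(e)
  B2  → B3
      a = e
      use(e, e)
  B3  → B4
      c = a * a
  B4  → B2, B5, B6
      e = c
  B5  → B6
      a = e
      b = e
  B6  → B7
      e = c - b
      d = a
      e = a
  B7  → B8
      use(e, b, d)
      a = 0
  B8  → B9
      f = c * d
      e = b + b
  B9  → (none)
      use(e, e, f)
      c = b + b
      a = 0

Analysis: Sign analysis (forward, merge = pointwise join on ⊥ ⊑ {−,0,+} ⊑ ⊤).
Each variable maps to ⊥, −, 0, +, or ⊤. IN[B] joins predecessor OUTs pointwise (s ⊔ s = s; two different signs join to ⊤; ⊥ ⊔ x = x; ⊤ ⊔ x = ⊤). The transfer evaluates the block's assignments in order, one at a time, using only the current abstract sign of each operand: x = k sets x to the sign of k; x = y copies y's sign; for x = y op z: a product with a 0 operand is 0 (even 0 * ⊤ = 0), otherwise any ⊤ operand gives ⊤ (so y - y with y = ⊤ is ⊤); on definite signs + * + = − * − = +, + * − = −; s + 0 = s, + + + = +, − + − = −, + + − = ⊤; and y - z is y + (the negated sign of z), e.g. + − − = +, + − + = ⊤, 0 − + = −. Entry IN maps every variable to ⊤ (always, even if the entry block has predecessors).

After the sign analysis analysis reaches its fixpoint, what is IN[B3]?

Answer: {a: +, b: ⊤, c: +, d: ⊤, e: +, f: ⊤}

Working:
Per-block solution:
  B0:   IN=(all ⊤)   OUT=(all ⊤)
  B1:   IN=(all ⊤)   OUT={c:+, e:+; rest ⊤}
  B2:   IN={c:+, e:+; rest ⊤}   OUT={a:+, c:+, e:+; rest ⊤}
  B3:   IN={a:+, c:+, e:+; rest ⊤}   OUT={a:+, c:+, e:+; rest ⊤}
  B4:   IN={a:+, c:+, e:+; rest ⊤}   OUT={a:+, c:+, e:+; rest ⊤}
  B5:   IN={a:+, c:+, e:+; rest ⊤}   OUT={a:+, b:+, c:+, e:+; rest ⊤}
  B6:   IN={a:+, c:+, e:+; rest ⊤}   OUT={a:+, c:+, d:+, e:+; rest ⊤}
  B7:   IN={a:+, c:+, d:+, e:+; rest ⊤}   OUT={a:0, c:+, d:+, e:+; rest ⊤}
  B8:   IN={a:0, c:+, d:+, e:+; rest ⊤}   OUT={a:0, c:+, d:+, f:+; rest ⊤}
  B9:   IN={a:0, c:+, d:+, f:+; rest ⊤}   OUT={a:0, d:+, f:+; rest ⊤}

Merge at B3: IN[B3] = OUT[B2] = {a: +, b: ⊤, c: +, d: ⊤, e: +, f: ⊤}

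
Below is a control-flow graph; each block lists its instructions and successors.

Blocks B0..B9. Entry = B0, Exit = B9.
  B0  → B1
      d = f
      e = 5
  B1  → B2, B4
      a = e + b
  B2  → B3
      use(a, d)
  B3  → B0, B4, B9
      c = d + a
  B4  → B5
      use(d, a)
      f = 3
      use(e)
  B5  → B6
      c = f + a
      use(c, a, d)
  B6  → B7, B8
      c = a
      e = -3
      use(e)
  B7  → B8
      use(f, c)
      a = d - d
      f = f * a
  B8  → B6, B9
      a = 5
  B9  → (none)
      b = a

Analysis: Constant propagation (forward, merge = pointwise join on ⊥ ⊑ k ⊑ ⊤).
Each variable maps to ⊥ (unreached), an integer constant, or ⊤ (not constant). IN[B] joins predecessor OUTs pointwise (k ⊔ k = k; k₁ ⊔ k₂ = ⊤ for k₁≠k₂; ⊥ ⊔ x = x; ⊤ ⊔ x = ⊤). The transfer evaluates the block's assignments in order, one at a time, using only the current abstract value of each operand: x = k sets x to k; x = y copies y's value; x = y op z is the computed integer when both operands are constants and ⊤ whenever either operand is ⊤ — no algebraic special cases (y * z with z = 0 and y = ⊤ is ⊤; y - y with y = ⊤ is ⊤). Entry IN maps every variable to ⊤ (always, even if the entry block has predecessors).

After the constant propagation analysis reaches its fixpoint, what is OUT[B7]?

Answer: {a: ⊤, b: ⊤, c: ⊤, d: ⊤, e: -3, f: ⊤}

Working:
Fixpoint table:
  B0: | IN=(all ⊤) | OUT={e:5; rest ⊤}
  B1: | IN={e:5; rest ⊤} | OUT={e:5; rest ⊤}
  B2: | IN={e:5; rest ⊤} | OUT={e:5; rest ⊤}
  B3: | IN={e:5; rest ⊤} | OUT={e:5; rest ⊤}
  B4: | IN={e:5; rest ⊤} | OUT={e:5, f:3; rest ⊤}
  B5: | IN={e:5, f:3; rest ⊤} | OUT={e:5, f:3; rest ⊤}
  B6: | IN=(all ⊤) | OUT={e:-3; rest ⊤}
  B7: | IN={e:-3; rest ⊤} | OUT={e:-3; rest ⊤}
  B8: | IN={e:-3; rest ⊤} | OUT={a:5, e:-3; rest ⊤}
  B9: | IN=(all ⊤) | OUT=(all ⊤)

Merge at B7: IN[B7] = OUT[B6] = {a: ⊤, b: ⊤, c: ⊤, d: ⊤, e: -3, f: ⊤}
Applying B7's transfer function to that IN value gives OUT[B7] (row B7 above).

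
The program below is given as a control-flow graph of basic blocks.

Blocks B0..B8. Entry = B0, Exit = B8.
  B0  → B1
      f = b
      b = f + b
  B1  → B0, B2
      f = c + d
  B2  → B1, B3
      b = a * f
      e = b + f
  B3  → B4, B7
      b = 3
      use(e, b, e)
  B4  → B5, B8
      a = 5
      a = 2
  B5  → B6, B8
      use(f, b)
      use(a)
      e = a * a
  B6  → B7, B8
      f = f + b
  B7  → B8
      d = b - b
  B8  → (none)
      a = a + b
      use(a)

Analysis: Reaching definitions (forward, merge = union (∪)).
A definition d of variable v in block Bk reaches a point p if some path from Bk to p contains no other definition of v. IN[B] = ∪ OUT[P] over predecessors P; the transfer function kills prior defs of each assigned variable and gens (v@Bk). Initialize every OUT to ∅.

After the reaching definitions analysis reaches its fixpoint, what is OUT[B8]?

Answer: {a@B8, b@B3, d@B7, e@B2, e@B5, f@B1, f@B6}

Working:
Fixpoint table:
  B0:   IN={b@B0, b@B2, e@B2, f@B1}   OUT={b@B0, e@B2, f@B0}
  B1:   IN={b@B0, b@B2, e@B2, f@B0, f@B1}   OUT={b@B0, b@B2, e@B2, f@B1}
  B2:   IN={b@B0, b@B2, e@B2, f@B1}   OUT={b@B2, e@B2, f@B1}
  B3:   IN={b@B2, e@B2, f@B1}   OUT={b@B3, e@B2, f@B1}
  B4:   IN={b@B3, e@B2, f@B1}   OUT={a@B4, b@B3, e@B2, f@B1}
  B5:   IN={a@B4, b@B3, e@B2, f@B1}   OUT={a@B4, b@B3, e@B5, f@B1}
  B6:   IN={a@B4, b@B3, e@B5, f@B1}   OUT={a@B4, b@B3, e@B5, f@B6}
  B7:   IN={a@B4, b@B3, e@B2, e@B5, f@B1, f@B6}   OUT={a@B4, b@B3, d@B7, e@B2, e@B5, f@B1, f@B6}
  B8:   IN={a@B4, b@B3, d@B7, e@B2, e@B5, f@B1, f@B6}   OUT={a@B8, b@B3, d@B7, e@B2, e@B5, f@B1, f@B6}

Merge at B8: IN[B8] = OUT[B4] ⊔ OUT[B5] ⊔ OUT[B6] ⊔ OUT[B7] = {a@B4, b@B3, d@B7, e@B2, e@B5, f@B1, f@B6}
Applying B8's transfer function to that IN value gives OUT[B8] (row B8 above).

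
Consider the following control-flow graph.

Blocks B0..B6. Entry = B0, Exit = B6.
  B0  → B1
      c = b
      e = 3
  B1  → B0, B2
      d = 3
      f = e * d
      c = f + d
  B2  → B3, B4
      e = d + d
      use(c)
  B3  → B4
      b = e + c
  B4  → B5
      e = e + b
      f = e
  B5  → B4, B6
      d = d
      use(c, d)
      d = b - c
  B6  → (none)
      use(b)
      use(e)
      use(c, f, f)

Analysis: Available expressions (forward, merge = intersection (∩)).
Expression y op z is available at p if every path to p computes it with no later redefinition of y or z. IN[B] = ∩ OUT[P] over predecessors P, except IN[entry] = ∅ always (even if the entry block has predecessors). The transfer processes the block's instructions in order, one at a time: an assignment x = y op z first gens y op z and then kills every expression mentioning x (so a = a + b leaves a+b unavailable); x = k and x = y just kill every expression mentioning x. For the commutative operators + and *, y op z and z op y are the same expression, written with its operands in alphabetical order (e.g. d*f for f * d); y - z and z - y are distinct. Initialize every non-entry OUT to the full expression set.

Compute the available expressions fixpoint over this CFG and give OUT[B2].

Fixpoint table:
  B0:   IN={}   OUT={}
  B1:   IN={}   OUT={d*e, d+f}
  B2:   IN={d*e, d+f}   OUT={d+d, d+f}
  B3:   IN={d+d, d+f}   OUT={c+e, d+d, d+f}
  B4:   IN={}   OUT={}
  B5:   IN={}   OUT={b-c}
  B6:   IN={b-c}   OUT={b-c}

Merge at B2: IN[B2] = OUT[B1] = {d*e, d+f}
Applying B2's transfer function to that IN value gives OUT[B2] (row B2 above).

Answer: {d+d, d+f}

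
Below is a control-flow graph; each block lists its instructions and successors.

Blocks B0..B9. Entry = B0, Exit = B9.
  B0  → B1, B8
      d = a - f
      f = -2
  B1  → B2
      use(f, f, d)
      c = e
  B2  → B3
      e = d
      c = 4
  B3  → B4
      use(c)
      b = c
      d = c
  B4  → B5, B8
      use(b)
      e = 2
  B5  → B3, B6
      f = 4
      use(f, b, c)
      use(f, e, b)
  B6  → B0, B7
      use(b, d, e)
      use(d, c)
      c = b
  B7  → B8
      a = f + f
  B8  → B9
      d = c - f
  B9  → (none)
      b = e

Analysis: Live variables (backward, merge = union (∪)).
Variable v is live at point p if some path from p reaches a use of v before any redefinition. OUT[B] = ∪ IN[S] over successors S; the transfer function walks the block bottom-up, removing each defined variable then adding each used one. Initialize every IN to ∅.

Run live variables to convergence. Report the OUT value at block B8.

Answer: {e}

Derivation:
Per-block solution:
  B0:   IN={a, c, e, f}   OUT={a, c, d, e, f}
  B1:   IN={a, d, e, f}   OUT={a, d, f}
  B2:   IN={a, d, f}   OUT={a, c, f}
  B3:   IN={a, c, f}   OUT={a, b, c, d, f}
  B4:   IN={a, b, c, d, f}   OUT={a, b, c, d, e, f}
  B5:   IN={a, b, c, d, e}   OUT={a, b, c, d, e, f}
  B6:   IN={a, b, c, d, e, f}   OUT={a, c, e, f}
  B7:   IN={c, e, f}   OUT={c, e, f}
  B8:   IN={c, e, f}   OUT={e}
  B9:   IN={e}   OUT={}

Merge at B8: OUT[B8] = IN[B9] = {e}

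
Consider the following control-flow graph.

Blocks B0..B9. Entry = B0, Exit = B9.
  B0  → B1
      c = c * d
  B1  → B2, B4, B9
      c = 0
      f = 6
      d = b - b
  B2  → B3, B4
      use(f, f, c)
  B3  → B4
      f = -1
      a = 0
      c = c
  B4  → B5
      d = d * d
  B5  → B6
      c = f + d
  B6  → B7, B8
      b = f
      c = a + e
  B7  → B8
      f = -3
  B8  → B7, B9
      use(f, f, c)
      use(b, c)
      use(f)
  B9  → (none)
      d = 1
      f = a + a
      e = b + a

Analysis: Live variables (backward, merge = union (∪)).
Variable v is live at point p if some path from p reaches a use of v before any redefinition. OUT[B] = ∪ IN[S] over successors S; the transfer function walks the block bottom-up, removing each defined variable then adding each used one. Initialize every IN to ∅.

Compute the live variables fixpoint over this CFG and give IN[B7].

Per-block solution:
  B0: | IN={a, b, c, d, e} | OUT={a, b, e}
  B1: | IN={a, b, e} | OUT={a, b, c, d, e, f}
  B2: | IN={a, c, d, e, f} | OUT={a, c, d, e, f}
  B3: | IN={c, d, e} | OUT={a, d, e, f}
  B4: | IN={a, d, e, f} | OUT={a, d, e, f}
  B5: | IN={a, d, e, f} | OUT={a, e, f}
  B6: | IN={a, e, f} | OUT={a, b, c, f}
  B7: | IN={a, b, c} | OUT={a, b, c, f}
  B8: | IN={a, b, c, f} | OUT={a, b, c}
  B9: | IN={a, b} | OUT={}

Merge at B7: OUT[B7] = IN[B8] = {a, b, c, f}
Applying B7's transfer function to that OUT value gives IN[B7] (row B7 above).

Answer: {a, b, c}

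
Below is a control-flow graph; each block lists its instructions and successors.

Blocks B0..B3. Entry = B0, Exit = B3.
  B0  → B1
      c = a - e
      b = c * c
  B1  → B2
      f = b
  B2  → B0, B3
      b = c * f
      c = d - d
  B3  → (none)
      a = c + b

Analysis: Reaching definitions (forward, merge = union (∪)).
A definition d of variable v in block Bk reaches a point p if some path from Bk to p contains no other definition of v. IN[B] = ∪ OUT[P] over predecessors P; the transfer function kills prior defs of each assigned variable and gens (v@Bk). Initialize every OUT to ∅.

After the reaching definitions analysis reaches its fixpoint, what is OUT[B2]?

Per-block solution:
  B0: | IN={b@B2, c@B2, f@B1} | OUT={b@B0, c@B0, f@B1}
  B1: | IN={b@B0, c@B0, f@B1} | OUT={b@B0, c@B0, f@B1}
  B2: | IN={b@B0, c@B0, f@B1} | OUT={b@B2, c@B2, f@B1}
  B3: | IN={b@B2, c@B2, f@B1} | OUT={a@B3, b@B2, c@B2, f@B1}

Merge at B2: IN[B2] = OUT[B1] = {b@B0, c@B0, f@B1}
Applying B2's transfer function to that IN value gives OUT[B2] (row B2 above).

Answer: {b@B2, c@B2, f@B1}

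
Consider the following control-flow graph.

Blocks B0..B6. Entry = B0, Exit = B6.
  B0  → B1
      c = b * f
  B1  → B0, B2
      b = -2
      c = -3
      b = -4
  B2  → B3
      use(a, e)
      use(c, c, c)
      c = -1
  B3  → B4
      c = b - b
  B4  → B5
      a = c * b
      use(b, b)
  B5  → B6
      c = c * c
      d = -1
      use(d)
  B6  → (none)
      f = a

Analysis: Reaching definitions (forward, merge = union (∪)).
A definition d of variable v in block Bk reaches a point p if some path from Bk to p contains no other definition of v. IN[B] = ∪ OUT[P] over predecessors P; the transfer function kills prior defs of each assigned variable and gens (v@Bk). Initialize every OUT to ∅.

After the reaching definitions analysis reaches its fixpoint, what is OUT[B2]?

Answer: {b@B1, c@B2}

Working:
Per-block solution:
  B0:  IN={b@B1, c@B1}  OUT={b@B1, c@B0}
  B1:  IN={b@B1, c@B0}  OUT={b@B1, c@B1}
  B2:  IN={b@B1, c@B1}  OUT={b@B1, c@B2}
  B3:  IN={b@B1, c@B2}  OUT={b@B1, c@B3}
  B4:  IN={b@B1, c@B3}  OUT={a@B4, b@B1, c@B3}
  B5:  IN={a@B4, b@B1, c@B3}  OUT={a@B4, b@B1, c@B5, d@B5}
  B6:  IN={a@B4, b@B1, c@B5, d@B5}  OUT={a@B4, b@B1, c@B5, d@B5, f@B6}

Merge at B2: IN[B2] = OUT[B1] = {b@B1, c@B1}
Applying B2's transfer function to that IN value gives OUT[B2] (row B2 above).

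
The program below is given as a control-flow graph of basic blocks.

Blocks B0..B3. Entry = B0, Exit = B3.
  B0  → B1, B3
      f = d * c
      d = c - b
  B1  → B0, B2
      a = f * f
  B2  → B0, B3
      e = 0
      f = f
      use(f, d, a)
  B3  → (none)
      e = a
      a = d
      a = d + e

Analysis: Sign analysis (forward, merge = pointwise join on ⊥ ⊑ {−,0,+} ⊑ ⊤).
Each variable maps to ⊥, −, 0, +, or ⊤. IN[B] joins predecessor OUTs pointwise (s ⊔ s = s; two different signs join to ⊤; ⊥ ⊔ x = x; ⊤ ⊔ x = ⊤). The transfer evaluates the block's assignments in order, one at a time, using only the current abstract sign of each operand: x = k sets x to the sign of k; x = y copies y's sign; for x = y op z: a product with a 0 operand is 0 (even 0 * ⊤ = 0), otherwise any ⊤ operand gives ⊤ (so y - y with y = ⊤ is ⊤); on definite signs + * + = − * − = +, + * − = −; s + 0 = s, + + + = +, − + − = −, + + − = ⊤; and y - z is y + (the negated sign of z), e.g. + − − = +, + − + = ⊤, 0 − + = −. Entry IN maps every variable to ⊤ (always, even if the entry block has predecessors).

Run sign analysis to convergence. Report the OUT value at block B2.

Per-block solution:
  B0:   IN=(all ⊤)   OUT=(all ⊤)
  B1:   IN=(all ⊤)   OUT=(all ⊤)
  B2:   IN=(all ⊤)   OUT={e:0; rest ⊤}
  B3:   IN=(all ⊤)   OUT=(all ⊤)

Merge at B2: IN[B2] = OUT[B1] = {a: ⊤, b: ⊤, c: ⊤, d: ⊤, e: ⊤, f: ⊤}
Applying B2's transfer function to that IN value gives OUT[B2] (row B2 above).

Answer: {a: ⊤, b: ⊤, c: ⊤, d: ⊤, e: 0, f: ⊤}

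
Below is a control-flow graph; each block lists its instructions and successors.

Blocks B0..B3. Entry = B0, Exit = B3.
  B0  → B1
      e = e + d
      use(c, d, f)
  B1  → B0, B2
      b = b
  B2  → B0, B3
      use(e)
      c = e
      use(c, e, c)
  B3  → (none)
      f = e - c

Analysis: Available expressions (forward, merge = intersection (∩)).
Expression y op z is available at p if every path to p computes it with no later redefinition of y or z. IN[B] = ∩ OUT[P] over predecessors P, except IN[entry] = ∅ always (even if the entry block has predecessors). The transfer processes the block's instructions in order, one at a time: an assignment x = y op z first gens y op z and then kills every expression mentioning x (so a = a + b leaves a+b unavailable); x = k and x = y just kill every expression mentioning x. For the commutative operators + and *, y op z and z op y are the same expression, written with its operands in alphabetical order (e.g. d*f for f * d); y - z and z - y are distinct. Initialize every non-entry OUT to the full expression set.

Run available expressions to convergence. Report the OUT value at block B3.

Answer: {e-c}

Trace:
Per-block solution:
  B0: | IN={} | OUT={}
  B1: | IN={} | OUT={}
  B2: | IN={} | OUT={}
  B3: | IN={} | OUT={e-c}

Merge at B3: IN[B3] = OUT[B2] = {}
Applying B3's transfer function to that IN value gives OUT[B3] (row B3 above).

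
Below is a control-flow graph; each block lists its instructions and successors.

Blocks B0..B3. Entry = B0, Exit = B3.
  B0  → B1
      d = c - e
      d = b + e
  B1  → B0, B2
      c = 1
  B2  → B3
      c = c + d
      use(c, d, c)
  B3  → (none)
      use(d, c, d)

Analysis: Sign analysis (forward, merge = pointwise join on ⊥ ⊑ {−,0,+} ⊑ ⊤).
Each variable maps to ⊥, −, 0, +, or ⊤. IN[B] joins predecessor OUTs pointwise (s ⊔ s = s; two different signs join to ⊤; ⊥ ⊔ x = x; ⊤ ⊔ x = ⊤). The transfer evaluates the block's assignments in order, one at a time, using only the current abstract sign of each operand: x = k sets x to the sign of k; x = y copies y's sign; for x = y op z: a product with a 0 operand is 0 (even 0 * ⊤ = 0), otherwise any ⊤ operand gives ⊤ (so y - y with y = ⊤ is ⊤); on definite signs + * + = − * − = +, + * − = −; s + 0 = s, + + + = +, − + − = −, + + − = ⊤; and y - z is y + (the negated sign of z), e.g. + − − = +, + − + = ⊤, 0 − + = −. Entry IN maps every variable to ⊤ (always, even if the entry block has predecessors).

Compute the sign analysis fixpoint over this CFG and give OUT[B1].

Fixpoint table:
  B0: | IN=(all ⊤) | OUT=(all ⊤)
  B1: | IN=(all ⊤) | OUT={c:+; rest ⊤}
  B2: | IN={c:+; rest ⊤} | OUT=(all ⊤)
  B3: | IN=(all ⊤) | OUT=(all ⊤)

Merge at B1: IN[B1] = OUT[B0] = {a: ⊤, b: ⊤, c: ⊤, d: ⊤, e: ⊤, f: ⊤}
Applying B1's transfer function to that IN value gives OUT[B1] (row B1 above).

Answer: {a: ⊤, b: ⊤, c: +, d: ⊤, e: ⊤, f: ⊤}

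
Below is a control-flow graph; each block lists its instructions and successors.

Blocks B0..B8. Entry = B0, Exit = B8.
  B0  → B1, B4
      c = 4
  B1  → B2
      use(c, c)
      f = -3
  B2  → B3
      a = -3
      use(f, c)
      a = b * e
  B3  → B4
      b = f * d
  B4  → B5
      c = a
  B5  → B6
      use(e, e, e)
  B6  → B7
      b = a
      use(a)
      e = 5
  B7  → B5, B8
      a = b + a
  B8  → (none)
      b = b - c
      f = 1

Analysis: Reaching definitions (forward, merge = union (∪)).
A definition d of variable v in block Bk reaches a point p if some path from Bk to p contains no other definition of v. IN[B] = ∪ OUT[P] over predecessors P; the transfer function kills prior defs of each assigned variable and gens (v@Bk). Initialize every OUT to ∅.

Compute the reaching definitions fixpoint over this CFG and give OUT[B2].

Per-block solution:
  B0: | IN={} | OUT={c@B0}
  B1: | IN={c@B0} | OUT={c@B0, f@B1}
  B2: | IN={c@B0, f@B1} | OUT={a@B2, c@B0, f@B1}
  B3: | IN={a@B2, c@B0, f@B1} | OUT={a@B2, b@B3, c@B0, f@B1}
  B4: | IN={a@B2, b@B3, c@B0, f@B1} | OUT={a@B2, b@B3, c@B4, f@B1}
  B5: | IN={a@B2, a@B7, b@B3, b@B6, c@B4, e@B6, f@B1} | OUT={a@B2, a@B7, b@B3, b@B6, c@B4, e@B6, f@B1}
  B6: | IN={a@B2, a@B7, b@B3, b@B6, c@B4, e@B6, f@B1} | OUT={a@B2, a@B7, b@B6, c@B4, e@B6, f@B1}
  B7: | IN={a@B2, a@B7, b@B6, c@B4, e@B6, f@B1} | OUT={a@B7, b@B6, c@B4, e@B6, f@B1}
  B8: | IN={a@B7, b@B6, c@B4, e@B6, f@B1} | OUT={a@B7, b@B8, c@B4, e@B6, f@B8}

Merge at B2: IN[B2] = OUT[B1] = {c@B0, f@B1}
Applying B2's transfer function to that IN value gives OUT[B2] (row B2 above).

Answer: {a@B2, c@B0, f@B1}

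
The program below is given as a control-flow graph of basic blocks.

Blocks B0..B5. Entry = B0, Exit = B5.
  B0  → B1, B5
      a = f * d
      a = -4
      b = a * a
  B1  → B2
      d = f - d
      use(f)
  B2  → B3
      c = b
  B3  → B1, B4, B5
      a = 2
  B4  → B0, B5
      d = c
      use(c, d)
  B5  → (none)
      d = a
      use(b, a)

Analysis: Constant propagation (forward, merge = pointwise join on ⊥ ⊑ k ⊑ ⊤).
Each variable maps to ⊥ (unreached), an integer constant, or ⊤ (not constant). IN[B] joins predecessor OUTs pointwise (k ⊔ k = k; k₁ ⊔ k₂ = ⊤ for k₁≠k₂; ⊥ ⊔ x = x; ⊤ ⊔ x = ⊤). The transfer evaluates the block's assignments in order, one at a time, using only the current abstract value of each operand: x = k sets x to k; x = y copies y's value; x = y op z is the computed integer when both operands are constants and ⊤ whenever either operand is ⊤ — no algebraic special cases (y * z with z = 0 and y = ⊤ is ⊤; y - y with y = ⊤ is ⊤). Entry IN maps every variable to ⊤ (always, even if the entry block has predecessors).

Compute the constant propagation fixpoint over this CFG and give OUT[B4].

Per-block solution:
  B0: | IN=(all ⊤) | OUT={a:-4, b:16; rest ⊤}
  B1: | IN={b:16; rest ⊤} | OUT={b:16; rest ⊤}
  B2: | IN={b:16; rest ⊤} | OUT={b:16, c:16; rest ⊤}
  B3: | IN={b:16, c:16; rest ⊤} | OUT={a:2, b:16, c:16; rest ⊤}
  B4: | IN={a:2, b:16, c:16; rest ⊤} | OUT={a:2, b:16, c:16, d:16; rest ⊤}
  B5: | IN={b:16; rest ⊤} | OUT={b:16; rest ⊤}

Merge at B4: IN[B4] = OUT[B3] = {a: 2, b: 16, c: 16, d: ⊤, e: ⊤, f: ⊤}
Applying B4's transfer function to that IN value gives OUT[B4] (row B4 above).

Answer: {a: 2, b: 16, c: 16, d: 16, e: ⊤, f: ⊤}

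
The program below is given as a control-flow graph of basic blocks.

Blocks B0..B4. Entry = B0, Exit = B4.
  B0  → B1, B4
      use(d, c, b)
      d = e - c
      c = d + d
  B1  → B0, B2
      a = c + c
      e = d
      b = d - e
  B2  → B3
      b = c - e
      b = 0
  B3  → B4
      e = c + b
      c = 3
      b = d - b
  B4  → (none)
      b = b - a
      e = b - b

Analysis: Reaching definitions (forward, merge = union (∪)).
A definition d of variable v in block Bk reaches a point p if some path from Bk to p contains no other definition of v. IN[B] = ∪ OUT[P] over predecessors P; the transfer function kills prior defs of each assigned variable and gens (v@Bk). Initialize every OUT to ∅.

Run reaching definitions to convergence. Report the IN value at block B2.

Answer: {a@B1, b@B1, c@B0, d@B0, e@B1}

Derivation:
Fixpoint table:
  B0:   IN={a@B1, b@B1, c@B0, d@B0, e@B1}   OUT={a@B1, b@B1, c@B0, d@B0, e@B1}
  B1:   IN={a@B1, b@B1, c@B0, d@B0, e@B1}   OUT={a@B1, b@B1, c@B0, d@B0, e@B1}
  B2:   IN={a@B1, b@B1, c@B0, d@B0, e@B1}   OUT={a@B1, b@B2, c@B0, d@B0, e@B1}
  B3:   IN={a@B1, b@B2, c@B0, d@B0, e@B1}   OUT={a@B1, b@B3, c@B3, d@B0, e@B3}
  B4:   IN={a@B1, b@B1, b@B3, c@B0, c@B3, d@B0, e@B1, e@B3}   OUT={a@B1, b@B4, c@B0, c@B3, d@B0, e@B4}

Merge at B2: IN[B2] = OUT[B1] = {a@B1, b@B1, c@B0, d@B0, e@B1}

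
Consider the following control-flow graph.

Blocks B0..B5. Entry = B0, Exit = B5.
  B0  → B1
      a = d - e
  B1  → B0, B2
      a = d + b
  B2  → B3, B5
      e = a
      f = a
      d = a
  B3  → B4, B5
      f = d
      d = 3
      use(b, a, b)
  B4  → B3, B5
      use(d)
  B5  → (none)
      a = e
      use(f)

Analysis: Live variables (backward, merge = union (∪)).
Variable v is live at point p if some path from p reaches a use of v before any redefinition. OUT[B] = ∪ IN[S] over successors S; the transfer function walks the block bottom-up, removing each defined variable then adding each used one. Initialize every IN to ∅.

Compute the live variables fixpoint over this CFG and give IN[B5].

Answer: {e, f}

Trace:
Converged values:
  B0: | IN={b, d, e} | OUT={b, d, e}
  B1: | IN={b, d, e} | OUT={a, b, d, e}
  B2: | IN={a, b} | OUT={a, b, d, e, f}
  B3: | IN={a, b, d, e} | OUT={a, b, d, e, f}
  B4: | IN={a, b, d, e, f} | OUT={a, b, d, e, f}
  B5: | IN={e, f} | OUT={}

B5 is the boundary node: OUT[B5] = {}
Applying B5's transfer function to that OUT value gives IN[B5] (row B5 above).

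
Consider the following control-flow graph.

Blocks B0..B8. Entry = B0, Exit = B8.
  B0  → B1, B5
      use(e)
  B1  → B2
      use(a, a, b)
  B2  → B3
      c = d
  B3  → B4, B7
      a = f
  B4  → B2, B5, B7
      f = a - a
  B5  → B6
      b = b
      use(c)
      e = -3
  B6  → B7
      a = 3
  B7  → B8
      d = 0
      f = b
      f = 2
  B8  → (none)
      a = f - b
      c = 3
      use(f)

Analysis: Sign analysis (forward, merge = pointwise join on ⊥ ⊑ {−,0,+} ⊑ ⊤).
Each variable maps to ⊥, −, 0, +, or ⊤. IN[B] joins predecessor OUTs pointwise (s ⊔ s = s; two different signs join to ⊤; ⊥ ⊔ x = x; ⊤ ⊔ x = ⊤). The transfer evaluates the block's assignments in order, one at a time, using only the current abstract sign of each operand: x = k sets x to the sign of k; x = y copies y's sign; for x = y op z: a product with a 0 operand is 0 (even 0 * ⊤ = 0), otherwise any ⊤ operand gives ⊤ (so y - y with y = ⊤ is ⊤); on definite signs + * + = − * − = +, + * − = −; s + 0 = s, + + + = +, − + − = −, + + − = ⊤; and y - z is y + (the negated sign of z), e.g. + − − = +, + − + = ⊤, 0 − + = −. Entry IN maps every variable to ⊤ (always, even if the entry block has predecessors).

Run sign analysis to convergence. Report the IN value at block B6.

Answer: {a: ⊤, b: ⊤, c: ⊤, d: ⊤, e: -, f: ⊤}

Trace:
Per-block solution:
  B0: | IN=(all ⊤) | OUT=(all ⊤)
  B1: | IN=(all ⊤) | OUT=(all ⊤)
  B2: | IN=(all ⊤) | OUT=(all ⊤)
  B3: | IN=(all ⊤) | OUT=(all ⊤)
  B4: | IN=(all ⊤) | OUT=(all ⊤)
  B5: | IN=(all ⊤) | OUT={e:-; rest ⊤}
  B6: | IN={e:-; rest ⊤} | OUT={a:+, e:-; rest ⊤}
  B7: | IN=(all ⊤) | OUT={d:0, f:+; rest ⊤}
  B8: | IN={d:0, f:+; rest ⊤} | OUT={c:+, d:0, f:+; rest ⊤}

Merge at B6: IN[B6] = OUT[B5] = {a: ⊤, b: ⊤, c: ⊤, d: ⊤, e: -, f: ⊤}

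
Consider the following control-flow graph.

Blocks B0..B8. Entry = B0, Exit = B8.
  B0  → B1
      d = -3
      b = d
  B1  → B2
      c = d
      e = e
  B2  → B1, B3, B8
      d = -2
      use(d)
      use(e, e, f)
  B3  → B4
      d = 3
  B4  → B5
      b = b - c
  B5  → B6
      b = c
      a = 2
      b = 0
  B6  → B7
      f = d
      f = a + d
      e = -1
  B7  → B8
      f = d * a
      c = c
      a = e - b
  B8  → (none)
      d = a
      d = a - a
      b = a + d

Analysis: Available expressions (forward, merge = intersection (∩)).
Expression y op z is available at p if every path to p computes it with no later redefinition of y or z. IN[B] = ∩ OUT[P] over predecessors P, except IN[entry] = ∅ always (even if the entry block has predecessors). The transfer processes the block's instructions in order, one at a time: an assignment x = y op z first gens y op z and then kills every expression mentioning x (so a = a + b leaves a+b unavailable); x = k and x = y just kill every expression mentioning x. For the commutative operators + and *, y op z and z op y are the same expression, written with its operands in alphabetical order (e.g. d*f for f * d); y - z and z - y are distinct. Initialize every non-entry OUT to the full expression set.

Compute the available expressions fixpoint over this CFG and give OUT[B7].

Per-block solution:
  B0:   IN={}   OUT={}
  B1:   IN={}   OUT={}
  B2:   IN={}   OUT={}
  B3:   IN={}   OUT={}
  B4:   IN={}   OUT={}
  B5:   IN={}   OUT={}
  B6:   IN={}   OUT={a+d}
  B7:   IN={a+d}   OUT={e-b}
  B8:   IN={}   OUT={a+d, a-a}

Merge at B7: IN[B7] = OUT[B6] = {a+d}
Applying B7's transfer function to that IN value gives OUT[B7] (row B7 above).

Answer: {e-b}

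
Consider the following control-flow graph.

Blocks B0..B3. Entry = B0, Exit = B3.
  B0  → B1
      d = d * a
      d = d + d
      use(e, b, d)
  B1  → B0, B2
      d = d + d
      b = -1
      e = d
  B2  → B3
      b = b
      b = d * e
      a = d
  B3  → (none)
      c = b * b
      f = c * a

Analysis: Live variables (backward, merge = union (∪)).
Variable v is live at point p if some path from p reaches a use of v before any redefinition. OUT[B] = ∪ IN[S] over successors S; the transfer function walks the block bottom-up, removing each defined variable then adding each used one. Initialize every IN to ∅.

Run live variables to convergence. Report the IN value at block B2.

Fixpoint table:
  B0:  IN={a, b, d, e}  OUT={a, d}
  B1:  IN={a, d}  OUT={a, b, d, e}
  B2:  IN={b, d, e}  OUT={a, b}
  B3:  IN={a, b}  OUT={}

Merge at B2: OUT[B2] = IN[B3] = {a, b}
Applying B2's transfer function to that OUT value gives IN[B2] (row B2 above).

Answer: {b, d, e}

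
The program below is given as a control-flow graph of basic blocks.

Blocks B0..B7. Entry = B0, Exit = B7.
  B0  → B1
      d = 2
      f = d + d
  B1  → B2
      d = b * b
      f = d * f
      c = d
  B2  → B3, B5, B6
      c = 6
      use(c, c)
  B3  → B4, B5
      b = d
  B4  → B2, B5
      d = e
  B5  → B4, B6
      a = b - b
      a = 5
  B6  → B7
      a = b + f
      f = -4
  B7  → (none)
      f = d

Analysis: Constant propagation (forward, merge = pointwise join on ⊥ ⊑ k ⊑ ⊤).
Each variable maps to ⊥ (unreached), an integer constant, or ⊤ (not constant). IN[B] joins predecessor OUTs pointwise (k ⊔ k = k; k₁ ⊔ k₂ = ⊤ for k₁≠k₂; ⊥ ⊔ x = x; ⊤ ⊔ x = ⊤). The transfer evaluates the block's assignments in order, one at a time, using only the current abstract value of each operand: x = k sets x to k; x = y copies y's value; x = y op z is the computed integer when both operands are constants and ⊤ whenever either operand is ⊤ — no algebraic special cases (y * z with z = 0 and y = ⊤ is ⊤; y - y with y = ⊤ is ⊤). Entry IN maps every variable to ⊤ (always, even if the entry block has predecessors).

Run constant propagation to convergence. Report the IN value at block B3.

Answer: {a: ⊤, b: ⊤, c: 6, d: ⊤, e: ⊤, f: ⊤}

Working:
Per-block solution:
  B0:   IN=(all ⊤)   OUT={d:2, f:4; rest ⊤}
  B1:   IN={d:2, f:4; rest ⊤}   OUT=(all ⊤)
  B2:   IN=(all ⊤)   OUT={c:6; rest ⊤}
  B3:   IN={c:6; rest ⊤}   OUT={c:6; rest ⊤}
  B4:   IN={c:6; rest ⊤}   OUT={c:6; rest ⊤}
  B5:   IN={c:6; rest ⊤}   OUT={a:5, c:6; rest ⊤}
  B6:   IN={c:6; rest ⊤}   OUT={c:6, f:-4; rest ⊤}
  B7:   IN={c:6, f:-4; rest ⊤}   OUT={c:6; rest ⊤}

Merge at B3: IN[B3] = OUT[B2] = {a: ⊤, b: ⊤, c: 6, d: ⊤, e: ⊤, f: ⊤}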